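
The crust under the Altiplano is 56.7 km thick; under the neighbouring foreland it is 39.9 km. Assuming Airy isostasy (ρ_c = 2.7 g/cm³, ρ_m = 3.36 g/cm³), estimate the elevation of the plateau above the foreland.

3.3 km

Excess crust Δ = 56.7 km − 39.9 km = 16.8 km, split between elevation h and root r with h + r = Δ.
Airy balance ρ_c h = (ρ_m − ρ_c) r gives r = h ρ_c/(ρ_m − ρ_c), so h (1 + ρ_c/(ρ_m − ρ_c)) = Δ, i.e. h = Δ (ρ_m − ρ_c)/ρ_m.
h = 16.8 km × 0.66/3.36 = 3.3 km.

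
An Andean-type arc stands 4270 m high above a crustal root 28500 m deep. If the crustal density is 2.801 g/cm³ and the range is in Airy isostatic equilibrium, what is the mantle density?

Airy balance: ρ_c h = (ρ_m − ρ_c) r → ρ_m = ρ_c (1 + h/r).
ρ_m = 2.801 × (1 + 4270 m/28500 m) = 3.22 g/cm³.

3.22 g/cm³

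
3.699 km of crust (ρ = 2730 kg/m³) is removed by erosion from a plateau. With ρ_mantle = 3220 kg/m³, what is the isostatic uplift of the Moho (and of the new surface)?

Unloading: uplift u = e ρ_c/ρ_m = 3.699 km × 2730/3220 = 3.14 km.

3.14 km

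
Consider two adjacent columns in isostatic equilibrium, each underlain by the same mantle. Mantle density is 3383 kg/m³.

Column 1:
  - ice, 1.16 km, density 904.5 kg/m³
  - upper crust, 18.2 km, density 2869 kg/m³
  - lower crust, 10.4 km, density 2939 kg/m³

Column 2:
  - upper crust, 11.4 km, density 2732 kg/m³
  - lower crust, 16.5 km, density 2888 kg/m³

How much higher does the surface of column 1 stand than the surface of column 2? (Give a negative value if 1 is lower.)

For any compensation level in the mantle, the mantle terms cancel and isostasy reduces to e = (Σt_1 − Σt_2) − (Σ(ρt)_1 − Σ(ρt)_2) / ρ_m.
Σt_1 = 29.76 km; Σt_2 = 27.9 km; Σ(ρt)_1 = 83830.62; Σ(ρt)_2 = 78796.8 (in km·kg/m³).
e = (29.76 − 27.9) − (83830.62 − 78796.8) / 3383 = 0.372 km.

0.372 km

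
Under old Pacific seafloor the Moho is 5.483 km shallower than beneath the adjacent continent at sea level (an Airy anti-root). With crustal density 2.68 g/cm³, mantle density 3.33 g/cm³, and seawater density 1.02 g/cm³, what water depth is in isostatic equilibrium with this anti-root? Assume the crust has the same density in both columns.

2.15 km

Replacing a thickness d of crust by seawater at the top must be balanced by replacing crust with mantle at the base: d (ρ_c − ρ_w) = a (ρ_m − ρ_c).
d = a (ρ_m − ρ_c)/(ρ_c − ρ_w) = 5.483 km × 0.65/1.66 = 2.15 km.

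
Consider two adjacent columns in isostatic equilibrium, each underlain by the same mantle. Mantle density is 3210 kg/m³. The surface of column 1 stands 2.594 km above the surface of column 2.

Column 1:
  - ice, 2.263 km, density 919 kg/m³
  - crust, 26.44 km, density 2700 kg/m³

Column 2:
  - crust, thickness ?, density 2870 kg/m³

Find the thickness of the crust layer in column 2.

30.4 km

Take the compensation level at the base of the deeper column (depth z_c below the surface of column 1) and equate Σ ρ_i t_i down to z_c; mantle fills any gap and the z_c terms cancel.
Column 1: 2.263×919 + 26.44×2700 + (z_c − 28.703)×3210
Column 2: 2.594×0 + x×2870 + (z_c − 2.594 − 0 − x)×3210
The z_c×3210 term appears on both sides and cancels. Collect the known terms of each column as K = Σ(ρt)_known − 3210 × (depth of known layers): K_1 = 73467.697 − 3210×28.703 = −18668.933; K_2 = 0 − 3210×(2.594 + 0) = −8326.74.
Balance: K_1 = K_2 − x×(3210 − 2870), so x = (K_2 − K_1)/(3210 − 2870) = 10342.2/340 = 30.4 km.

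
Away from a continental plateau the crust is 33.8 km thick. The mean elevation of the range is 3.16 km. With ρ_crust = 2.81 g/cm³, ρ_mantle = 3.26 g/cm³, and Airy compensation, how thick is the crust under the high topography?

56.7 km

Root depth r = h ρ_c / (ρ_m − ρ_c) = 3.16 km × 2.81 / 0.45 = 19.73 km.
Total thickness = T + h + r = 33.8 km + 3.16 km + 19.73 km = 56.7 km.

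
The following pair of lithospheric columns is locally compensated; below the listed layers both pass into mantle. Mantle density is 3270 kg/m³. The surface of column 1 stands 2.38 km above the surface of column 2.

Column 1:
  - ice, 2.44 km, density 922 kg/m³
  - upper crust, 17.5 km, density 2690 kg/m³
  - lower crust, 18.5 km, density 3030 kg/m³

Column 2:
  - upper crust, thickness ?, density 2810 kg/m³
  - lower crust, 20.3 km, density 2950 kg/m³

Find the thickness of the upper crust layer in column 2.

Take the compensation level at the base of the deeper column (depth z_c below the surface of column 1) and equate Σ ρ_i t_i down to z_c; mantle fills any gap and the z_c terms cancel.
Column 1: 2.44×922 + 17.5×2690 + 18.5×3030 + (z_c − 38.44)×3270
Column 2: 2.38×0 + x×2810 + 20.3×2950 + (z_c − 2.38 − 20.3 − x)×3270
The z_c×3270 term appears on both sides and cancels. Collect the known terms of each column as K = Σ(ρt)_known − 3270 × (depth of known layers): K_1 = 105379.68 − 3270×38.44 = −20319.12; K_2 = 59885 − 3270×(2.38 + 20.3) = −14278.6.
Balance: K_1 = K_2 − x×(3270 − 2810), so x = (K_2 − K_1)/(3270 − 2810) = 6040.52/460 = 13.1 km.

13.1 km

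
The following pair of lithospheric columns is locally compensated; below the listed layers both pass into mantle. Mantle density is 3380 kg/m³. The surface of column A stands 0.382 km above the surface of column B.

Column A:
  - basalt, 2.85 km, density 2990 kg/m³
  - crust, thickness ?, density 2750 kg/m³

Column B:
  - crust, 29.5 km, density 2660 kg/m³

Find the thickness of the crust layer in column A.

Take the compensation level at the base of the deeper column (depth z_c below the surface of column A) and equate Σ ρ_i t_i down to z_c; mantle fills any gap and the z_c terms cancel.
Column A: 2.85×2990 + x×2750 + (z_c − 2.85 − x)×3380
Column B: 0.382×0 + 29.5×2660 + (z_c − 0.382 − 29.5)×3380
The z_c×3380 term appears on both sides and cancels. Collect the known terms of each column as K = Σ(ρt)_known − 3380 × (depth of known layers): K_A = 8521.5 − 3380×2.85 = −1111.5; K_B = 78470 − 3380×(0.382 + 29.5) = −22531.16.
Balance: K_A − x×(3380 − 2750) = K_B, so x = (K_A − K_B)/(3380 − 2750) = 21419.7/630 = 34 km.

34 km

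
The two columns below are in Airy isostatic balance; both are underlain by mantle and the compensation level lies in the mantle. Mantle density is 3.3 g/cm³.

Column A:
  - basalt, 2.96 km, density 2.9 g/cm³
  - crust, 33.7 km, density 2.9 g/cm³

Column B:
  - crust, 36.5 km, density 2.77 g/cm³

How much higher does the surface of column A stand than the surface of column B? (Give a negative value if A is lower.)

For any compensation level in the mantle, the mantle terms cancel and isostasy reduces to e = (Σt_A − Σt_B) − (Σ(ρt)_A − Σ(ρt)_B) / ρ_m.
Σt_A = 36.66 km; Σt_B = 36.5 km; Σ(ρt)_A = 106.314; Σ(ρt)_B = 101.105 (in km·g/cm³).
e = (36.66 − 36.5) − (106.314 − 101.105) / 3.3 = −1.42 km.

−1.42 km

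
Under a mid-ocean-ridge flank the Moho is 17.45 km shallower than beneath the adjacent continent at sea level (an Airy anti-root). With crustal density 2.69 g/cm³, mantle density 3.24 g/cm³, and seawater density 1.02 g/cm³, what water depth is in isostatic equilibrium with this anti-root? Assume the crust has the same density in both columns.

Replacing a thickness d of crust by seawater at the top must be balanced by replacing crust with mantle at the base: d (ρ_c − ρ_w) = a (ρ_m − ρ_c).
d = a (ρ_m − ρ_c)/(ρ_c − ρ_w) = 17.45 km × 0.55/1.67 = 5.75 km.

5.75 km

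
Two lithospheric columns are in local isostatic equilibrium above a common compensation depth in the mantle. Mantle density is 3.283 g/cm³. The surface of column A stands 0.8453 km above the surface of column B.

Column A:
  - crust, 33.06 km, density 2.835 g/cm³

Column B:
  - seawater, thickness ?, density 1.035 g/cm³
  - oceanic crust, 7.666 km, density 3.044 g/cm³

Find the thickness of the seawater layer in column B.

4.54 km

Take the compensation level at the base of the deeper column (depth z_c below the surface of column A) and equate Σ ρ_i t_i down to z_c; mantle fills any gap and the z_c terms cancel.
Column A: 33.06×2.835 + (z_c − 33.06)×3.283
Column B: 0.8453×0 + x×1.035 + 7.666×3.044 + (z_c − 0.8453 − 7.666 − x)×3.283
The z_c×3.283 term appears on both sides and cancels. Collect the known terms of each column as K = Σ(ρt)_known − 3.283 × (depth of known layers): K_A = 93.7251 − 3.283×33.06 = −14.81088; K_B = 23.335304 − 3.283×(0.8453 + 7.666) = −4.6072939.
Balance: K_A = K_B − x×(3.283 − 1.035), so x = (K_B − K_A)/(3.283 − 1.035) = 10.2036/2.248 = 4.54 km.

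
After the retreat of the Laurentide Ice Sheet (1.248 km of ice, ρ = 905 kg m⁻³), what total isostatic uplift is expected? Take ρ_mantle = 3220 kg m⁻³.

0.351 km

Removing the load lets mantle flow back in; uplift u satisfies ρ_ice t = ρ_m u.
u = t ρ_ice/ρ_m = 1.248 km × 905/3220 = 0.351 km.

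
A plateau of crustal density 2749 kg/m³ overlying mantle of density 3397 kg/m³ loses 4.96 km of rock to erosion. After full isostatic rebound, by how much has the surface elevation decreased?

0.946 km

Rebound u = e ρ_c/ρ_m = 4.96 km × 2749/3397 = 4.014 km.
Net surface drop = e − u = 4.96 km − 4.014 km = e (ρ_m − ρ_c)/ρ_m = 0.946 km.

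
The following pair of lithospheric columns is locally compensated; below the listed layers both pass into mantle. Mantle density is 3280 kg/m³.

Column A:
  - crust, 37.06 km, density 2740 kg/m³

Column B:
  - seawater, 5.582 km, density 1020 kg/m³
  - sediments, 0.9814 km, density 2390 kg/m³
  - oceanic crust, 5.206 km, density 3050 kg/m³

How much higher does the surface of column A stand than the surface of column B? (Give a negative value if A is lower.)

1.62 km

For any compensation level in the mantle, the mantle terms cancel and isostasy reduces to e = (Σt_A − Σt_B) − (Σ(ρt)_A − Σ(ρt)_B) / ρ_m.
Σt_A = 37.06 km; Σt_B = 11.7694 km; Σ(ρt)_A = 101544.4; Σ(ρt)_B = 23917.486 (in km·kg/m³).
e = (37.06 − 11.7694) − (101544.4 − 23917.486) / 3280 = 1.62 km.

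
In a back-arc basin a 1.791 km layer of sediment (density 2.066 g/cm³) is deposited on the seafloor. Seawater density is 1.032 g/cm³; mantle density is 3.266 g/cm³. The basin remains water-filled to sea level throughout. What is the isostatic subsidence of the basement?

0.829 km

Submarine loading: the sediment displaces seawater, and the subsidence is in turn flooded, so s (ρ_m − ρ_w) = t (ρ_sed − ρ_w).
s = 1.791 km × (2.066 − 1.032) / (3.266 − 1.032) = 0.829 km.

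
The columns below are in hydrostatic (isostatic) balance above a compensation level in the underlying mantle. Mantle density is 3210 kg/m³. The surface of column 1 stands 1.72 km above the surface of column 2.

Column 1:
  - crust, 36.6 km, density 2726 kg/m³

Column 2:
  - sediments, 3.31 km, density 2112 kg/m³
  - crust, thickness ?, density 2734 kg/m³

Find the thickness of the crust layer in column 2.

Take the compensation level at the base of the deeper column (depth z_c below the surface of column 1) and equate Σ ρ_i t_i down to z_c; mantle fills any gap and the z_c terms cancel.
Column 1: 36.6×2726 + (z_c − 36.6)×3210
Column 2: 1.72×0 + 3.31×2112 + x×2734 + (z_c − 1.72 − 3.31 − x)×3210
The z_c×3210 term appears on both sides and cancels. Collect the known terms of each column as K = Σ(ρt)_known − 3210 × (depth of known layers): K_1 = 99771.6 − 3210×36.6 = −17714.4; K_2 = 6990.72 − 3210×(1.72 + 3.31) = −9155.58.
Balance: K_1 = K_2 − x×(3210 − 2734), so x = (K_2 − K_1)/(3210 − 2734) = 8558.82/476 = 18 km.

18 km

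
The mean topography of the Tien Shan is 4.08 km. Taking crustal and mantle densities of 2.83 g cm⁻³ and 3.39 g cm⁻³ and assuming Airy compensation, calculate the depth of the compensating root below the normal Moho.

By Archimedes' principle applied to the lithosphere: the weight of the topography is balanced by the buoyancy of the root, ρ_c h = (ρ_m − ρ_c) r.
r = h · ρ_c / (ρ_m − ρ_c) = 4.08 km × 2.83 / (3.39 − 2.83) = 20.6 km.

20.6 km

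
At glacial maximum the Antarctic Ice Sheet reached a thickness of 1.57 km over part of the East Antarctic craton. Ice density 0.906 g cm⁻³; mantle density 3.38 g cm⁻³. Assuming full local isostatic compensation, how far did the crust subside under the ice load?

Equating mass per unit area of the two columns: the ice load ρ_ice t is balanced by mantle displaced below, ρ_m s.
s = t ρ_ice / ρ_m = 1.57 km × 0.906/3.38 = 0.421 km.

0.421 km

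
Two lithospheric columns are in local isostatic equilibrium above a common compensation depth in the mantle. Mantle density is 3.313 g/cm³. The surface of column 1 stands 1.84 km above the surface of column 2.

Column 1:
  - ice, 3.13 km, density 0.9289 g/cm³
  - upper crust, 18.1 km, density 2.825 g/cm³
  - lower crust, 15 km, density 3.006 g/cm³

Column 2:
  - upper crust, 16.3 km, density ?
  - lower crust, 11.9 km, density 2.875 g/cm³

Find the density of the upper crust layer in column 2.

2.72 g/cm³

Take the compensation level at the base of the deeper column (depth z_c below the surface of column 1) and equate Σ ρ_i t_i down to z_c; mantle fills any gap and the z_c terms cancel.
Column 1: 3.13×0.9289 + 18.1×2.825 + 15×3.006 + (z_c − 36.23)×3.313
Column 2: 1.84×0 + 16.3×ρ + 11.9×2.875 + (z_c − 1.84 − 28.2)×3.313
The z_c×3.313 term appears on both sides and cancels. Collect the known terms of each column as K = Σ(ρt)_known − 3.313 × (depth of known layers): K_1 = 99.129957 − 3.313×36.23 = −20.900033; K_2 = 34.2125 − 3.313×(1.84 + 28.2) = −65.31002.
Balance: K_1 = K_2 + 16.3×ρ, so ρ = (K_1 − K_2)/16.3 = 44.41/16.3 = 2.72 g/cm³.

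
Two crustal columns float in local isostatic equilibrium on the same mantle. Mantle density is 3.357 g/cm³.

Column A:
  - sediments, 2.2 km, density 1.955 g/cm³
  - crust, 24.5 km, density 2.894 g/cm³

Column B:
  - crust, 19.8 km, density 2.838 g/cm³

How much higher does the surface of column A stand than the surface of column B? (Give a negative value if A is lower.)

1.24 km

For any compensation level in the mantle, the mantle terms cancel and isostasy reduces to e = (Σt_A − Σt_B) − (Σ(ρt)_A − Σ(ρt)_B) / ρ_m.
Σt_A = 26.7 km; Σt_B = 19.8 km; Σ(ρt)_A = 75.204; Σ(ρt)_B = 56.1924 (in km·g/cm³).
e = (26.7 − 19.8) − (75.204 − 56.1924) / 3.357 = 1.24 km.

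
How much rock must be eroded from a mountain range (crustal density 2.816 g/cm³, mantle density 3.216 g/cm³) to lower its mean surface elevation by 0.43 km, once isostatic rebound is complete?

Net drop Δ = e − u = e − e ρ_c/ρ_m = e (ρ_m − ρ_c)/ρ_m.
e = Δ ρ_m/(ρ_m − ρ_c) = 0.43 km × 3.216/0.4 = 3.46 km.

3.46 km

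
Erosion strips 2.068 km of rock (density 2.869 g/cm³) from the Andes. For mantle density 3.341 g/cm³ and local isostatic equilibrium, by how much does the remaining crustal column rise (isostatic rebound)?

1.78 km

Unloading: uplift u = e ρ_c/ρ_m = 2.068 km × 2.869/3.341 = 1.78 km.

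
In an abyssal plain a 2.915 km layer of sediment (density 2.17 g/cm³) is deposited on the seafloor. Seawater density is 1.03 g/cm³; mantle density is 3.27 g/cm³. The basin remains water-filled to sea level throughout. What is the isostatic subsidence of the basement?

Submarine loading: the sediment displaces seawater, and the subsidence is in turn flooded, so s (ρ_m − ρ_w) = t (ρ_sed − ρ_w).
s = 2.915 km × (2.17 − 1.03) / (3.27 − 1.03) = 1.48 km.

1.48 km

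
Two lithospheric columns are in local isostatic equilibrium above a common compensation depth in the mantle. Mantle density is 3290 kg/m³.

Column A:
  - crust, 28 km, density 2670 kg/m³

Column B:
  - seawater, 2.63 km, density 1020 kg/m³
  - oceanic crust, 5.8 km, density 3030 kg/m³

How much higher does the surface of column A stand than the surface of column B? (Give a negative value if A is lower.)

3 km

For any compensation level in the mantle, the mantle terms cancel and isostasy reduces to e = (Σt_A − Σt_B) − (Σ(ρt)_A − Σ(ρt)_B) / ρ_m.
Σt_A = 28 km; Σt_B = 8.43 km; Σ(ρt)_A = 74760; Σ(ρt)_B = 20256.6 (in km·kg/m³).
e = (28 − 8.43) − (74760 − 20256.6) / 3290 = 3 km.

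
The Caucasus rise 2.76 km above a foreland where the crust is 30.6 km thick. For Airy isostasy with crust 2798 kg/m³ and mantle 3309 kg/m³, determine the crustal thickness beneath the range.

48.5 km

Root depth r = h ρ_c / (ρ_m − ρ_c) = 2.76 km × 2798 / 511 = 15.11 km.
Total thickness = T + h + r = 30.6 km + 2.76 km + 15.11 km = 48.5 km.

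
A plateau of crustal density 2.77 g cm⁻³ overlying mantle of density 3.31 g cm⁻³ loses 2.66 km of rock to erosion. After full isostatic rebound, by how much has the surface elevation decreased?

Rebound u = e ρ_c/ρ_m = 2.66 km × 2.77/3.31 = 2.226 km.
Net surface drop = e − u = 2.66 km − 2.226 km = e (ρ_m − ρ_c)/ρ_m = 0.434 km.

0.434 km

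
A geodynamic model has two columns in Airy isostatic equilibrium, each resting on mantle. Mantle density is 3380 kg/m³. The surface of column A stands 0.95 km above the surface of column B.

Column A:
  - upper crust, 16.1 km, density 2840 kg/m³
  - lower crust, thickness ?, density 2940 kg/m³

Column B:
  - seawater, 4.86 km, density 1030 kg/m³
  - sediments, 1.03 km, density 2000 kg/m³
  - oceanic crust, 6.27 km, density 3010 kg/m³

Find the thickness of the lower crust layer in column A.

22 km

Take the compensation level at the base of the deeper column (depth z_c below the surface of column A) and equate Σ ρ_i t_i down to z_c; mantle fills any gap and the z_c terms cancel.
Column A: 16.1×2840 + x×2940 + (z_c − 16.1 − x)×3380
Column B: 0.95×0 + 4.86×1030 + 1.03×2000 + 6.27×3010 + (z_c − 0.95 − 12.16)×3380
The z_c×3380 term appears on both sides and cancels. Collect the known terms of each column as K = Σ(ρt)_known − 3380 × (depth of known layers): K_A = 45724 − 3380×16.1 = −8694; K_B = 25938.5 − 3380×(0.95 + 12.16) = −18373.3.
Balance: K_A − x×(3380 − 2940) = K_B, so x = (K_A − K_B)/(3380 − 2940) = 9679.3/440 = 22 km.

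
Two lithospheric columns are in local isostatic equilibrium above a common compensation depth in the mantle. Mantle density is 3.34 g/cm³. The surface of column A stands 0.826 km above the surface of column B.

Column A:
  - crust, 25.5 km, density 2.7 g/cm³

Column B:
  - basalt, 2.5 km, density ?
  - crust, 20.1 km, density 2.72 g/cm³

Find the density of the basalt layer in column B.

2.9 g/cm³

Take the compensation level at the base of the deeper column (depth z_c below the surface of column A) and equate Σ ρ_i t_i down to z_c; mantle fills any gap and the z_c terms cancel.
Column A: 25.5×2.7 + (z_c − 25.5)×3.34
Column B: 0.826×0 + 2.5×ρ + 20.1×2.72 + (z_c − 0.826 − 22.6)×3.34
The z_c×3.34 term appears on both sides and cancels. Collect the known terms of each column as K = Σ(ρt)_known − 3.34 × (depth of known layers): K_A = 68.85 − 3.34×25.5 = −16.32; K_B = 54.672 − 3.34×(0.826 + 22.6) = −23.57084.
Balance: K_A = K_B + 2.5×ρ, so ρ = (K_A − K_B)/2.5 = 7.25084/2.5 = 2.9 g/cm³.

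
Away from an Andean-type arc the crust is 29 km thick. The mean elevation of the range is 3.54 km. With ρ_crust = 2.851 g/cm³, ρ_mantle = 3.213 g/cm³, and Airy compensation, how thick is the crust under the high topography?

60.4 km

Root depth r = h ρ_c / (ρ_m − ρ_c) = 3.54 km × 2.851 / 0.362 = 27.88 km.
Total thickness = T + h + r = 29 km + 3.54 km + 27.88 km = 60.4 km.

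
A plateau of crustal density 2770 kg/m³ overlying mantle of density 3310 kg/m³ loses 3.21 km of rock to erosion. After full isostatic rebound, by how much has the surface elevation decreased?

0.524 km

Rebound u = e ρ_c/ρ_m = 3.21 km × 2770/3310 = 2.686 km.
Net surface drop = e − u = 3.21 km − 2.686 km = e (ρ_m − ρ_c)/ρ_m = 0.524 km.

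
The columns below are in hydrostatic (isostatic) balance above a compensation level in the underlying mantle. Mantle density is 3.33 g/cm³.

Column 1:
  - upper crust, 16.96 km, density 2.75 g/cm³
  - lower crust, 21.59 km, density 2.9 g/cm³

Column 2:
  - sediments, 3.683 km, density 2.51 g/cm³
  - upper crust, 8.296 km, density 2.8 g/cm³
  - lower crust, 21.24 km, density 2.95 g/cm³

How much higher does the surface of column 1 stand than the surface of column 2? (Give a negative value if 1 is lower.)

1.09 km

For any compensation level in the mantle, the mantle terms cancel and isostasy reduces to e = (Σt_1 − Σt_2) − (Σ(ρt)_1 − Σ(ρt)_2) / ρ_m.
Σt_1 = 38.55 km; Σt_2 = 33.219 km; Σ(ρt)_1 = 109.251; Σ(ρt)_2 = 95.13113 (in km·g/cm³).
e = (38.55 − 33.219) − (109.251 − 95.13113) / 3.33 = 1.09 km.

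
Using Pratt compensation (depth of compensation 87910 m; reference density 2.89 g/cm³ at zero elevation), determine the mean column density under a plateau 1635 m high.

2.84 g/cm³

Pratt balance: ρ_ref D = ρ (D + h).
ρ = ρ_ref D/(D + h) = 2.89 × 87910 m/(87910 m + 1635 m) = 2.84 g/cm³.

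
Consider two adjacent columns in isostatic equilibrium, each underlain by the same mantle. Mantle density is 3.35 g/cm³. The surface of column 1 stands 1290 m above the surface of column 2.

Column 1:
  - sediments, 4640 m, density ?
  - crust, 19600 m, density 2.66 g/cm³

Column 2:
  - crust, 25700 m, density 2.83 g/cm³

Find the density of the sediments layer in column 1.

2.45 g/cm³

Take the compensation level at the base of the deeper column (depth z_c below the surface of column 1) and equate Σ ρ_i t_i down to z_c; mantle fills any gap and the z_c terms cancel.
Column 1: 4640×ρ + 19600×2.66 + (z_c − 24240)×3.35
Column 2: 1290×0 + 25700×2.83 + (z_c − 1290 − 25700)×3.35
The z_c×3.35 term appears on both sides and cancels. Collect the known terms of each column as K = Σ(ρt)_known − 3.35 × (depth of known layers): K_1 = 52136 − 3.35×24240 = −29068; K_2 = 72731 − 3.35×(1290 + 25700) = −17685.5.
Balance: K_1 + 4640×ρ = K_2, so ρ = (K_2 − K_1)/4640 = 11382.5/4640 = 2.45 g/cm³.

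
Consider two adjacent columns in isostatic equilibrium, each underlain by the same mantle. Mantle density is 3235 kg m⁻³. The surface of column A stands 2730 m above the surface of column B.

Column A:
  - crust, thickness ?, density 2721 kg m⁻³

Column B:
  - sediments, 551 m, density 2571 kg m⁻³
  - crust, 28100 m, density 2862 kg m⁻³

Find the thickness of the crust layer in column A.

38300 m

Take the compensation level at the base of the deeper column (depth z_c below the surface of column A) and equate Σ ρ_i t_i down to z_c; mantle fills any gap and the z_c terms cancel.
Column A: x×2721 + (z_c − 0 − x)×3235
Column B: 2730×0 + 551×2571 + 28100×2862 + (z_c − 2730 − 28651)×3235
The z_c×3235 term appears on both sides and cancels. Collect the known terms of each column as K = Σ(ρt)_known − 3235 × (depth of known layers): K_A = 0 − 3235×0 = 0; K_B = 81838821 − 3235×(2730 + 28651) = −19678714.
Balance: K_A − x×(3235 − 2721) = K_B, so x = (K_A − K_B)/(3235 − 2721) = 19678700/514 = 38300 m.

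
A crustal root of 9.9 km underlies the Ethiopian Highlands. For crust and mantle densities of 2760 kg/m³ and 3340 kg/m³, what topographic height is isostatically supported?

2.08 km

By Archimedes' principle applied to the lithosphere: ρ_c h = (ρ_m − ρ_c) r.
h = r (ρ_m − ρ_c) / ρ_c = 9.9 km × (3340 − 2760) / 2760 = 2.08 km.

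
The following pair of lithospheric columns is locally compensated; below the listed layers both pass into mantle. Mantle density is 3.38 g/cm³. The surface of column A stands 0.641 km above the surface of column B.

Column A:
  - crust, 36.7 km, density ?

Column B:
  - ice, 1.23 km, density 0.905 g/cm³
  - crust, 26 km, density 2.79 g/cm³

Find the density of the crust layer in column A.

2.82 g/cm³

Take the compensation level at the base of the deeper column (depth z_c below the surface of column A) and equate Σ ρ_i t_i down to z_c; mantle fills any gap and the z_c terms cancel.
Column A: 36.7×ρ + (z_c − 36.7)×3.38
Column B: 0.641×0 + 1.23×0.905 + 26×2.79 + (z_c − 0.641 − 27.23)×3.38
The z_c×3.38 term appears on both sides and cancels. Collect the known terms of each column as K = Σ(ρt)_known − 3.38 × (depth of known layers): K_A = 0 − 3.38×36.7 = −124.046; K_B = 73.65315 − 3.38×(0.641 + 27.23) = −20.55083.
Balance: K_A + 36.7×ρ = K_B, so ρ = (K_B − K_A)/36.7 = 103.495/36.7 = 2.82 g/cm³.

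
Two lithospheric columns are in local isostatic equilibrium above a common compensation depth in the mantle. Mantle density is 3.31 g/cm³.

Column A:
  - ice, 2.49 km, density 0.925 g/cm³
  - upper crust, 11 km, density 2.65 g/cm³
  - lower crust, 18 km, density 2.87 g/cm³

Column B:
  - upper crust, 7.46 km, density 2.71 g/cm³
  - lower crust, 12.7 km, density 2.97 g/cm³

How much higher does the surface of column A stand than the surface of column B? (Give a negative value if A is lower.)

For any compensation level in the mantle, the mantle terms cancel and isostasy reduces to e = (Σt_A − Σt_B) − (Σ(ρt)_A − Σ(ρt)_B) / ρ_m.
Σt_A = 31.49 km; Σt_B = 20.16 km; Σ(ρt)_A = 83.11325; Σ(ρt)_B = 57.9356 (in km·g/cm³).
e = (31.49 − 20.16) − (83.11325 − 57.9356) / 3.31 = 3.72 km.

3.72 km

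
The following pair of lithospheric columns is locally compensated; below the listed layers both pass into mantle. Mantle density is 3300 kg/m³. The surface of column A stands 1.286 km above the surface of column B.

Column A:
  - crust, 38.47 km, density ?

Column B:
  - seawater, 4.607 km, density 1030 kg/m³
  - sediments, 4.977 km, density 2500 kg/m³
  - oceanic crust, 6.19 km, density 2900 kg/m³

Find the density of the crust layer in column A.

Take the compensation level at the base of the deeper column (depth z_c below the surface of column A) and equate Σ ρ_i t_i down to z_c; mantle fills any gap and the z_c terms cancel.
Column A: 38.47×ρ + (z_c − 38.47)×3300
Column B: 1.286×0 + 4.607×1030 + 4.977×2500 + 6.19×2900 + (z_c − 1.286 − 15.774)×3300
The z_c×3300 term appears on both sides and cancels. Collect the known terms of each column as K = Σ(ρt)_known − 3300 × (depth of known layers): K_A = 0 − 3300×38.47 = −126951; K_B = 35138.71 − 3300×(1.286 + 15.774) = −21159.29.
Balance: K_A + 38.47×ρ = K_B, so ρ = (K_B − K_A)/38.47 = 105792/38.47 = 2750 kg/m³.

2750 kg/m³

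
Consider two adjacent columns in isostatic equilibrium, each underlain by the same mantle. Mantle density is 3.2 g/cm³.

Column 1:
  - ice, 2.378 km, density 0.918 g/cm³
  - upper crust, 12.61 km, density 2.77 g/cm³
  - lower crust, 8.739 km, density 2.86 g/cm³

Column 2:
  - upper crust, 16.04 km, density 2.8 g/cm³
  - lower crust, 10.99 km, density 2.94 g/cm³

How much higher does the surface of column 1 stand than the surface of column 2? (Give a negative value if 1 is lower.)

1.42 km

For any compensation level in the mantle, the mantle terms cancel and isostasy reduces to e = (Σt_1 − Σt_2) − (Σ(ρt)_1 − Σ(ρt)_2) / ρ_m.
Σt_1 = 23.727 km; Σt_2 = 27.03 km; Σ(ρt)_1 = 62.106244; Σ(ρt)_2 = 77.2226 (in km·g/cm³).
e = (23.727 − 27.03) − (62.106244 − 77.2226) / 3.2 = 1.42 km.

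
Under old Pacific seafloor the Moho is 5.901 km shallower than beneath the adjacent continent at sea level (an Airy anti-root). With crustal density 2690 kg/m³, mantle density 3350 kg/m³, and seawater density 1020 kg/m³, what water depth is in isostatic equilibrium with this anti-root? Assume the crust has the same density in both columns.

Replacing a thickness d of crust by seawater at the top must be balanced by replacing crust with mantle at the base: d (ρ_c − ρ_w) = a (ρ_m − ρ_c).
d = a (ρ_m − ρ_c)/(ρ_c − ρ_w) = 5.901 km × 660/1670 = 2.33 km.

2.33 km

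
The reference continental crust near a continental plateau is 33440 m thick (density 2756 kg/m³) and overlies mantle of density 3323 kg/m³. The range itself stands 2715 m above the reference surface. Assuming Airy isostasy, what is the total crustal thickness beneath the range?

Root depth r = h ρ_c / (ρ_m − ρ_c) = 2715 m × 2756 / 567 = 13200 m.
Total thickness = T + h + r = 33440 m + 2715 m + 13200 m = 49400 m.

49400 m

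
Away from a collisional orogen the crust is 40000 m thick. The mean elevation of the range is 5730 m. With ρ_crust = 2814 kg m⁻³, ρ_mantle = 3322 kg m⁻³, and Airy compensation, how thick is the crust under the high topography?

Root depth r = h ρ_c / (ρ_m − ρ_c) = 5730 m × 2814 / 508 = 31740 m.
Total thickness = T + h + r = 40000 m + 5730 m + 31740 m = 77500 m.

77500 m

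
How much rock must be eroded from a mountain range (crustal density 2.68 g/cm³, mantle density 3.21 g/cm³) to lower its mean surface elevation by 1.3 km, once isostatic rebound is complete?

7.87 km

Net drop Δ = e − u = e − e ρ_c/ρ_m = e (ρ_m − ρ_c)/ρ_m.
e = Δ ρ_m/(ρ_m − ρ_c) = 1.3 km × 3.21/0.53 = 7.87 km.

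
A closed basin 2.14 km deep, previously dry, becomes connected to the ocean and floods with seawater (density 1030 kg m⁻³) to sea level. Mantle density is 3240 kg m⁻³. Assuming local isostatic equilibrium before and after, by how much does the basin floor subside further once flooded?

After flooding the water column is d + s deep. Its weight must equal the weight of mantle displaced by the extra subsidence s: (d + s) ρ_w = s ρ_m.
s = d ρ_w / (ρ_m − ρ_w) = 2.14 km × 1030/(3240 − 1030) = 0.997 km.

0.997 km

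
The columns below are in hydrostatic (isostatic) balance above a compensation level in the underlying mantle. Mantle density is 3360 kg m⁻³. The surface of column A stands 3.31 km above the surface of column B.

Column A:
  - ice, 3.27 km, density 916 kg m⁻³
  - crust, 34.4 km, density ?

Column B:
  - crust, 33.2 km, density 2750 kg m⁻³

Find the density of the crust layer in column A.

Take the compensation level at the base of the deeper column (depth z_c below the surface of column A) and equate Σ ρ_i t_i down to z_c; mantle fills any gap and the z_c terms cancel.
Column A: 3.27×916 + 34.4×ρ + (z_c − 37.67)×3360
Column B: 3.31×0 + 33.2×2750 + (z_c − 3.31 − 33.2)×3360
The z_c×3360 term appears on both sides and cancels. Collect the known terms of each column as K = Σ(ρt)_known − 3360 × (depth of known layers): K_A = 2995.32 − 3360×37.67 = −123575.88; K_B = 91300 − 3360×(3.31 + 33.2) = −31373.6.
Balance: K_A + 34.4×ρ = K_B, so ρ = (K_B − K_A)/34.4 = 92202.3/34.4 = 2680 kg m⁻³.

2680 kg m⁻³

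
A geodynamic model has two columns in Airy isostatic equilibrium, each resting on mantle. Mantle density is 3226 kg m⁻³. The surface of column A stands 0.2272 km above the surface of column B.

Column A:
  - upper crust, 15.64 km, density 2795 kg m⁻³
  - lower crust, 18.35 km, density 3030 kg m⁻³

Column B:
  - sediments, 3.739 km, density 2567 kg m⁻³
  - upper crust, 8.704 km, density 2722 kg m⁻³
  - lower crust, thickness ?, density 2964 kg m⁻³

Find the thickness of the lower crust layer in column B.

Take the compensation level at the base of the deeper column (depth z_c below the surface of column A) and equate Σ ρ_i t_i down to z_c; mantle fills any gap and the z_c terms cancel.
Column A: 15.64×2795 + 18.35×3030 + (z_c − 33.99)×3226
Column B: 0.2272×0 + 3.739×2567 + 8.704×2722 + x×2964 + (z_c − 0.2272 − 12.443 − x)×3226
The z_c×3226 term appears on both sides and cancels. Collect the known terms of each column as K = Σ(ρt)_known − 3226 × (depth of known layers): K_A = 99314.3 − 3226×33.99 = −10337.44; K_B = 33290.301 − 3226×(0.2272 + 12.443) = −7583.7642.
Balance: K_A = K_B − x×(3226 − 2964), so x = (K_B − K_A)/(3226 − 2964) = 2753.68/262 = 10.5 km.

10.5 km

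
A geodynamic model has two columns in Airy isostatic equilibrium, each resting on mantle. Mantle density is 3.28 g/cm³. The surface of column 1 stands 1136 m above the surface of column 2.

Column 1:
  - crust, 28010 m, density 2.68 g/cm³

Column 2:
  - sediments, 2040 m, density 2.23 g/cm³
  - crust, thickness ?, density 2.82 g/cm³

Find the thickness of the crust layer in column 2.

Take the compensation level at the base of the deeper column (depth z_c below the surface of column 1) and equate Σ ρ_i t_i down to z_c; mantle fills any gap and the z_c terms cancel.
Column 1: 28010×2.68 + (z_c − 28010)×3.28
Column 2: 1136×0 + 2040×2.23 + x×2.82 + (z_c − 1136 − 2040 − x)×3.28
The z_c×3.28 term appears on both sides and cancels. Collect the known terms of each column as K = Σ(ρt)_known − 3.28 × (depth of known layers): K_1 = 75066.8 − 3.28×28010 = −16806; K_2 = 4549.2 − 3.28×(1136 + 2040) = −5868.08.
Balance: K_1 = K_2 − x×(3.28 − 2.82), so x = (K_2 − K_1)/(3.28 − 2.82) = 10937.9/0.46 = 23800 m.

23800 m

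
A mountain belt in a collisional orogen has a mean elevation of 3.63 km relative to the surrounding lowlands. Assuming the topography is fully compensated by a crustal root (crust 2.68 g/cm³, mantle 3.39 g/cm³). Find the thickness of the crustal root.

13.7 km

By Archimedes' principle applied to the lithosphere: the weight of the topography is balanced by the buoyancy of the root, ρ_c h = (ρ_m − ρ_c) r.
r = h · ρ_c / (ρ_m − ρ_c) = 3.63 km × 2.68 / (3.39 − 2.68) = 13.7 km.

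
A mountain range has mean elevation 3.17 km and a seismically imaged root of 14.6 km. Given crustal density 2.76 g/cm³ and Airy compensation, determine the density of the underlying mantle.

3.36 g/cm³

Airy balance: ρ_c h = (ρ_m − ρ_c) r → ρ_m = ρ_c (1 + h/r).
ρ_m = 2.76 × (1 + 3.17 km/14.6 km) = 3.36 g/cm³.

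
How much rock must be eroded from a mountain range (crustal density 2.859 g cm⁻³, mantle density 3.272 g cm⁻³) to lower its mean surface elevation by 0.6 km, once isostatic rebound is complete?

4.75 km

Net drop Δ = e − u = e − e ρ_c/ρ_m = e (ρ_m − ρ_c)/ρ_m.
e = Δ ρ_m/(ρ_m − ρ_c) = 0.6 km × 3.272/0.413 = 4.75 km.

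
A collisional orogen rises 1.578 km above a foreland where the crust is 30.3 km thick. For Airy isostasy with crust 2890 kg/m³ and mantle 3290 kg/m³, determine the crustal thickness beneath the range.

43.3 km

Root depth r = h ρ_c / (ρ_m − ρ_c) = 1.578 km × 2890 / 400 = 11.4 km.
Total thickness = T + h + r = 30.3 km + 1.578 km + 11.4 km = 43.3 km.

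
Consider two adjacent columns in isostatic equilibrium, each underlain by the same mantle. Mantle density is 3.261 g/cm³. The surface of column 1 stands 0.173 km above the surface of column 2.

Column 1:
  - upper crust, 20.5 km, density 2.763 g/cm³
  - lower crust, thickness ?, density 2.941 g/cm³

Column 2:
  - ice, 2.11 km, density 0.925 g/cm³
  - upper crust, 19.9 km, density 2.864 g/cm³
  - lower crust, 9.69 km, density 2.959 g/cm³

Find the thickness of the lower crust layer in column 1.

Take the compensation level at the base of the deeper column (depth z_c below the surface of column 1) and equate Σ ρ_i t_i down to z_c; mantle fills any gap and the z_c terms cancel.
Column 1: 20.5×2.763 + x×2.941 + (z_c − 20.5 − x)×3.261
Column 2: 0.173×0 + 2.11×0.925 + 19.9×2.864 + 9.69×2.959 + (z_c − 0.173 − 31.7)×3.261
The z_c×3.261 term appears on both sides and cancels. Collect the known terms of each column as K = Σ(ρt)_known − 3.261 × (depth of known layers): K_1 = 56.6415 − 3.261×20.5 = −10.209; K_2 = 87.61806 − 3.261×(0.173 + 31.7) = −16.319793.
Balance: K_1 − x×(3.261 − 2.941) = K_2, so x = (K_1 − K_2)/(3.261 − 2.941) = 6.11079/0.32 = 19.1 km.

19.1 km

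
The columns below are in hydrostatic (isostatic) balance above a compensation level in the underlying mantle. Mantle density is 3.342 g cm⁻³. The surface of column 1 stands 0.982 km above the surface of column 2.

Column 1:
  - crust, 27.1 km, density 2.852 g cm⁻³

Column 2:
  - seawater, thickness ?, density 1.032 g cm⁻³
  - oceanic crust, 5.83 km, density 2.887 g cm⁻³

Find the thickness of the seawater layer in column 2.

Take the compensation level at the base of the deeper column (depth z_c below the surface of column 1) and equate Σ ρ_i t_i down to z_c; mantle fills any gap and the z_c terms cancel.
Column 1: 27.1×2.852 + (z_c − 27.1)×3.342
Column 2: 0.982×0 + x×1.032 + 5.83×2.887 + (z_c − 0.982 − 5.83 − x)×3.342
The z_c×3.342 term appears on both sides and cancels. Collect the known terms of each column as K = Σ(ρt)_known − 3.342 × (depth of known layers): K_1 = 77.2892 − 3.342×27.1 = −13.279; K_2 = 16.83121 − 3.342×(0.982 + 5.83) = −5.934494.
Balance: K_1 = K_2 − x×(3.342 − 1.032), so x = (K_2 − K_1)/(3.342 − 1.032) = 7.34451/2.31 = 3.18 km.

3.18 km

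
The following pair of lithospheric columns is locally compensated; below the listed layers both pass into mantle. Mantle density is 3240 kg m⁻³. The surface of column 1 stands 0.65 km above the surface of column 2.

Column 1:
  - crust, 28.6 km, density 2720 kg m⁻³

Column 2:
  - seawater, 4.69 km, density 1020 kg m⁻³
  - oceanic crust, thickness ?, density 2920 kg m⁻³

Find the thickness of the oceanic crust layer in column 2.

Take the compensation level at the base of the deeper column (depth z_c below the surface of column 1) and equate Σ ρ_i t_i down to z_c; mantle fills any gap and the z_c terms cancel.
Column 1: 28.6×2720 + (z_c − 28.6)×3240
Column 2: 0.65×0 + 4.69×1020 + x×2920 + (z_c − 0.65 − 4.69 − x)×3240
The z_c×3240 term appears on both sides and cancels. Collect the known terms of each column as K = Σ(ρt)_known − 3240 × (depth of known layers): K_1 = 77792 − 3240×28.6 = −14872; K_2 = 4783.8 − 3240×(0.65 + 4.69) = −12517.8.
Balance: K_1 = K_2 − x×(3240 − 2920), so x = (K_2 − K_1)/(3240 − 2920) = 2354.2/320 = 7.36 km.

7.36 km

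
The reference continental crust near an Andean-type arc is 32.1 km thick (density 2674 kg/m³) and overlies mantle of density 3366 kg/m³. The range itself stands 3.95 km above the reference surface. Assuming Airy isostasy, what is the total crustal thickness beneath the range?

Root depth r = h ρ_c / (ρ_m − ρ_c) = 3.95 km × 2674 / 692 = 15.26 km.
Total thickness = T + h + r = 32.1 km + 3.95 km + 15.26 km = 51.3 km.

51.3 km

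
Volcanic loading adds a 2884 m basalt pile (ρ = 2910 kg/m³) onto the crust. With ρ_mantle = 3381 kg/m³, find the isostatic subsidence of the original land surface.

Subaerial loading: s = t ρ_load / ρ_m.
s = 2884 m × 2910/3381 = 2480 m.

2480 m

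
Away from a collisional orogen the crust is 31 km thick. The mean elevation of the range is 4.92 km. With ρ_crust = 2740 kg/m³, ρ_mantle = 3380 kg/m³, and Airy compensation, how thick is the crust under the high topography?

Root depth r = h ρ_c / (ρ_m − ρ_c) = 4.92 km × 2740 / 640 = 21.06 km.
Total thickness = T + h + r = 31 km + 4.92 km + 21.06 km = 57 km.

57 km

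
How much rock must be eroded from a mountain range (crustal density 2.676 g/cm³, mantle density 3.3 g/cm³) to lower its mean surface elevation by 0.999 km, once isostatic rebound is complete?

Net drop Δ = e − u = e − e ρ_c/ρ_m = e (ρ_m − ρ_c)/ρ_m.
e = Δ ρ_m/(ρ_m − ρ_c) = 0.999 km × 3.3/0.624 = 5.28 km.

5.28 km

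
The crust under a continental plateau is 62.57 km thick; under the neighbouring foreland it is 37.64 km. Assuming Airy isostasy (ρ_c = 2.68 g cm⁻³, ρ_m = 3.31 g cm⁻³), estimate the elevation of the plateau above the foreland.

4.74 km

Excess crust Δ = 62.57 km − 37.64 km = 24.93 km, split between elevation h and root r with h + r = Δ.
Airy balance ρ_c h = (ρ_m − ρ_c) r gives r = h ρ_c/(ρ_m − ρ_c), so h (1 + ρ_c/(ρ_m − ρ_c)) = Δ, i.e. h = Δ (ρ_m − ρ_c)/ρ_m.
h = 24.93 km × 0.63/3.31 = 4.74 km.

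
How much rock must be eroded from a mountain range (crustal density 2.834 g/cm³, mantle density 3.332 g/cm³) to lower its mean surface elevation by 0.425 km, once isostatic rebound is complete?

Net drop Δ = e − u = e − e ρ_c/ρ_m = e (ρ_m − ρ_c)/ρ_m.
e = Δ ρ_m/(ρ_m − ρ_c) = 0.425 km × 3.332/0.498 = 2.84 km.

2.84 km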